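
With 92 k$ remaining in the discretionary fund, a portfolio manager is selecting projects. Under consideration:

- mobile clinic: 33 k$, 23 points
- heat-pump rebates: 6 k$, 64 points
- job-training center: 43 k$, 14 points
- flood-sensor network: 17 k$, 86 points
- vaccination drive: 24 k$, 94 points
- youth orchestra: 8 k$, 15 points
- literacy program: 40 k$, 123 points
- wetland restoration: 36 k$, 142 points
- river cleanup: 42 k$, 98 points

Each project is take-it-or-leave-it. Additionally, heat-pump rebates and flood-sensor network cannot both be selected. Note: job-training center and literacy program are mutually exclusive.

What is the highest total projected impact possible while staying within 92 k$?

344

Heat-pump rebates + youth orchestra + literacy program + wetland restoration uses 90 of the 92 k$ and totals 344.
Next best is flood-sensor network + vaccination drive + youth orchestra + wetland restoration at 337 (85 k$) — short by 7.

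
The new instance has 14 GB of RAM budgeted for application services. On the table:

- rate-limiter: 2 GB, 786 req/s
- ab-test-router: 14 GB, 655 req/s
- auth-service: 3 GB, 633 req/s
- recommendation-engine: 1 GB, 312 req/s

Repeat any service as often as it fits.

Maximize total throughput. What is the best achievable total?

Density check — rate-limiter 393.00, recommendation-engine 312.00, auth-service 211.00 are the best per GB.
Best packing: 7×rate-limiter — 14 GB, 5502 total.
Every other selection either busts 14 GB or fails to beat 5502.

5502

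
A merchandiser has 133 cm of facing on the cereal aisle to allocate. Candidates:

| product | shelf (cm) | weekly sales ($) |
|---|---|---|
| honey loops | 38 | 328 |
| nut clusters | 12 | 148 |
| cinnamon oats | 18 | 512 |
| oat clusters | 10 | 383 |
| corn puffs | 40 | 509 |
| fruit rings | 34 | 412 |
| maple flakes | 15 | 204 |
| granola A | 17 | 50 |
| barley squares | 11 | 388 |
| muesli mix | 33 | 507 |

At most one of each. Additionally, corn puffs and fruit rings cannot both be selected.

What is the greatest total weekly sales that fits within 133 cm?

2554

Taking the top-ratio products first gives cinnamon oats + oat clusters + corn puffs + maple flakes + barley squares + muesli mix for 2503 (127 cm).
The 40 cm tied up in corn puffs is better spent on nut clusters + fruit rings — total rises to 2554 (133 cm).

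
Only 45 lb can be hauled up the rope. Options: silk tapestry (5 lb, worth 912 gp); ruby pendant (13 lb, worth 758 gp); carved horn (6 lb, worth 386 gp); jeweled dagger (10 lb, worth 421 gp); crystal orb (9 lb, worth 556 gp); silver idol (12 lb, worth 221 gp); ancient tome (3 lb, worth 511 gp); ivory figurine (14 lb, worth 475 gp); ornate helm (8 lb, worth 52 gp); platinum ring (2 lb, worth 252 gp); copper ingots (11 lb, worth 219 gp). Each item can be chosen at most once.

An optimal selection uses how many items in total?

Optimal total is 3410.
One optimal bundle: silk tapestry + ruby pendant + jeweled dagger + crystal orb + ancient tome + platinum ring (42 lb).
Any selection reaching 3410 contains exactly 6 items.

6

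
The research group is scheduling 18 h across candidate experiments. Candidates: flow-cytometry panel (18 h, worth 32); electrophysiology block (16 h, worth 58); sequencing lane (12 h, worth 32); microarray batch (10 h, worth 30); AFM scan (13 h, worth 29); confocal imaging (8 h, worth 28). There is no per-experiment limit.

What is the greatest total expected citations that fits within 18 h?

Density check — electrophysiology block 3.62, confocal imaging 3.50, microarray batch 3.00 are the best per h.
Electrophysiology block uses 16 of the 18 h and totals 58.

58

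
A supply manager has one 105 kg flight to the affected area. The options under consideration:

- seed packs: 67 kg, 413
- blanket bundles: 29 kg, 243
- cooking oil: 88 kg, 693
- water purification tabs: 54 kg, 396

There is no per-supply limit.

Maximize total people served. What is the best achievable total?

Taking 3×blanket bundles: 87 kg used, 729 in people served.

729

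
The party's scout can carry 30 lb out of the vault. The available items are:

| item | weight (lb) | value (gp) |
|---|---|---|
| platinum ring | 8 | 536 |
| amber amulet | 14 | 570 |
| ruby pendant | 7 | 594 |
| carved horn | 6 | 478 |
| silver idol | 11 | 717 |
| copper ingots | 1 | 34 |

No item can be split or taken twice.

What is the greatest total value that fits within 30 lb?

1881

A density-first pass picks platinum ring + ruby pendant + carved horn + copper ingots — 1642 at 22 lb.
Dropping carved horn frees 6 lb; slotting in silver idol (11 lb) lifts the total to 1881 at 27 lb.
The spare 3 lb is too small for any remaining item, and no exchange beats 1881.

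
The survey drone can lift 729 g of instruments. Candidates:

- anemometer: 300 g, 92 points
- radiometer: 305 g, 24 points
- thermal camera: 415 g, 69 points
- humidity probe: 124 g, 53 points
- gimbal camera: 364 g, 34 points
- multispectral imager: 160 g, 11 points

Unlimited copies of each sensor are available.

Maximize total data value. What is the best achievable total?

Best packing: 5×humidity probe — 620 g, 265 total.
Every other selection either busts 729 g or fails to beat 265.

265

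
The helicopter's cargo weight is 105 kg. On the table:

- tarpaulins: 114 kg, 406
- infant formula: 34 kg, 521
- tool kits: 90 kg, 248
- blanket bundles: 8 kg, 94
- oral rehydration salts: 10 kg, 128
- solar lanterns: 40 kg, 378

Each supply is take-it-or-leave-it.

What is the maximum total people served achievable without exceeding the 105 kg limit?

1121

Ranking by ratio (people served/kg): infant formula 15.32, oral rehydration salts 12.80, blanket bundles 11.75, solar lanterns 9.45.
Best packing: infant formula + blanket bundles + oral rehydration salts + solar lanterns — 92 kg, 1121 total.
An exhaustive check of the 64 subsets confirms 1121.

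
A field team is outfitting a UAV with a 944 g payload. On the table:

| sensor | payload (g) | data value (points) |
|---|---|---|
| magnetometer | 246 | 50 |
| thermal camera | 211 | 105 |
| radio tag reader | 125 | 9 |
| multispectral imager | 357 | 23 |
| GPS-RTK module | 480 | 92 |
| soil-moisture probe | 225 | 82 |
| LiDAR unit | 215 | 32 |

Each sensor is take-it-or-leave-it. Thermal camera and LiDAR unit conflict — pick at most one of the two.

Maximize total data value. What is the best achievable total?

279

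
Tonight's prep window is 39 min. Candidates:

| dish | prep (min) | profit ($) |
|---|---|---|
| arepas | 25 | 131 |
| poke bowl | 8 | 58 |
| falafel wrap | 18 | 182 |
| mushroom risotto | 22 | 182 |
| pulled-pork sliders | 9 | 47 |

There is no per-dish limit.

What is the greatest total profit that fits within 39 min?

364

Taking 2×falafel wrap: 36 min used, 364 in profit.
No other feasible combination exceeds 364.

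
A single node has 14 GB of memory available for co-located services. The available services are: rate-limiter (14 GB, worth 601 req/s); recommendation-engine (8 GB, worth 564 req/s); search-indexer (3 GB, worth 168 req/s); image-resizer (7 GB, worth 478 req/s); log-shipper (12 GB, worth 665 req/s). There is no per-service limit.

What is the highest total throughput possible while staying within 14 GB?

956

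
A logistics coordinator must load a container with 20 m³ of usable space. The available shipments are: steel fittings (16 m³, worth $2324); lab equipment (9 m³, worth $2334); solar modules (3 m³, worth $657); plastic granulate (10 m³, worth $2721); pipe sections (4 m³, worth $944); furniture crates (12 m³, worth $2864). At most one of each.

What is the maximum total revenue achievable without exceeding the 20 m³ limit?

Best packing: lab equipment + plastic granulate — 19 m³, 5055 total.
The spare 1 m³ is too small for any remaining shipment, and no exchange beats 5055.

5055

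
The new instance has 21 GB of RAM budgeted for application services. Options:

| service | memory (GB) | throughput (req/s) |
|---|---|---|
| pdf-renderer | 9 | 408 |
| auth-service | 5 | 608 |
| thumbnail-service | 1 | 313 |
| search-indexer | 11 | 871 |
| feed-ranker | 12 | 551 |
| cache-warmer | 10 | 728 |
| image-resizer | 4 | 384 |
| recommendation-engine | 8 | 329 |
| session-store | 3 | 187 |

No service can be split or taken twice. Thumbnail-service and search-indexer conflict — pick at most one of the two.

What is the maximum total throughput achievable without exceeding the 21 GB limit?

2033

Ranking by ratio (throughput/GB): thumbnail-service 313.00, auth-service 121.60, image-resizer 96.00.
Taking auth-service + thumbnail-service + cache-warmer + image-resizer: 20 GB used, 2033 in throughput.
Runner-up auth-service + search-indexer + image-resizer tops out at 1863.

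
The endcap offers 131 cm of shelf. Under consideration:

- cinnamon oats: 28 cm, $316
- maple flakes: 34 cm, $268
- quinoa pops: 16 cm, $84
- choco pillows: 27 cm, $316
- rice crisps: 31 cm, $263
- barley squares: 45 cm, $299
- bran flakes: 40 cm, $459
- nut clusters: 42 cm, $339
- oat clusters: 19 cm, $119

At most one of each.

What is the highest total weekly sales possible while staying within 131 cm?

Greedy by ratio would take cinnamon oats + choco pillows + rice crisps + bran flakes: 126 cm used, total 1354.
The 31 cm tied up in rice crisps is better spent on maple flakes — total rises to 1359 (129 cm).

1359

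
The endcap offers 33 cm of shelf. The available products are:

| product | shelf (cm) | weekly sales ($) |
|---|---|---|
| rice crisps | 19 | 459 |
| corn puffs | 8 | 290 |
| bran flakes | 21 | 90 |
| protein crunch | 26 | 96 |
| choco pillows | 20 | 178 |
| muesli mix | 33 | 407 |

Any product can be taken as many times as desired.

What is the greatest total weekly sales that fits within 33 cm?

Best packing: 4×corn puffs — 32 cm, 1160 total.
Every other selection either busts 33 cm or fails to beat 1160.

1160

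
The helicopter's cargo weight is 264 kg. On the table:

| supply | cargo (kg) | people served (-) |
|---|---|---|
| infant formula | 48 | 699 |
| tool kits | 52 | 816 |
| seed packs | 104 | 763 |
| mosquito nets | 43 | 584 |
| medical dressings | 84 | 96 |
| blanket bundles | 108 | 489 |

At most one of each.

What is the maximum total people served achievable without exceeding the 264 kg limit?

Taking infant formula + tool kits + seed packs + mosquito nets: 247 kg used, 2862 in people served.
An exhaustive check of the 64 subsets confirms 2862.

2862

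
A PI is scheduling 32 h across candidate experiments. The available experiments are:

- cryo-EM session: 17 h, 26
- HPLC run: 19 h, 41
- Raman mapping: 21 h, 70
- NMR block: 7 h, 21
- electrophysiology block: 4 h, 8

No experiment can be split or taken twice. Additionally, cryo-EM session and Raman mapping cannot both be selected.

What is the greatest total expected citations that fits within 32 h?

99

Raman mapping + NMR block + electrophysiology block uses 32 of the 32 h and totals 99.
Runner-up Raman mapping + NMR block tops out at 91.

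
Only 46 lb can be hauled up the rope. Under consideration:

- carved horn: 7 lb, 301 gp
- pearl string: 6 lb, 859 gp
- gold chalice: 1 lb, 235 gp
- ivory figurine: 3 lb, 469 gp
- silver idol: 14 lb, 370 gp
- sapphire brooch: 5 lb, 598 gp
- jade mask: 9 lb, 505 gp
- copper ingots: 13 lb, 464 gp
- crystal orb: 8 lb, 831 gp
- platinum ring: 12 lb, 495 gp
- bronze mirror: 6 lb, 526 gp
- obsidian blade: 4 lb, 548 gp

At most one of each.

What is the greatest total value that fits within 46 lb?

4571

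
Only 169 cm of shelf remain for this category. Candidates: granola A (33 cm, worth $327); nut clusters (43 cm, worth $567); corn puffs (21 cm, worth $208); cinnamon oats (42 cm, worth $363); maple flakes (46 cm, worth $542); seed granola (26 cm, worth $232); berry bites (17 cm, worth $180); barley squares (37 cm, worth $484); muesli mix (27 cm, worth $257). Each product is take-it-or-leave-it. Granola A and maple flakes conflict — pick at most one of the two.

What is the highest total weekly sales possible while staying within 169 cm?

2005

A density-first pass picks nut clusters + corn puffs + maple flakes + berry bites + barley squares — 1981 at 164 cm.
Replace corn puffs with seed granola: the trade gains 24 net, giving 2005 at 169 cm.
Every other selection either busts 169 cm or breaks a pairing rule or fails to beat 2005.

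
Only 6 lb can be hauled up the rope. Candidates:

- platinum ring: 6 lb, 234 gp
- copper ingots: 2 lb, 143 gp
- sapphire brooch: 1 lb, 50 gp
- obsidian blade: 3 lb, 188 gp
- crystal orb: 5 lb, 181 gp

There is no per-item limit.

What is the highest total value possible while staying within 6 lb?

Ranking by ratio (value/lb): copper ingots 71.50, obsidian blade 62.67, sapphire brooch 50.00, platinum ring 39.00.
The ratio ordering already packs tightly: 3×copper ingots, 6 lb, 429.
Every other selection either busts 6 lb or fails to beat 429.

429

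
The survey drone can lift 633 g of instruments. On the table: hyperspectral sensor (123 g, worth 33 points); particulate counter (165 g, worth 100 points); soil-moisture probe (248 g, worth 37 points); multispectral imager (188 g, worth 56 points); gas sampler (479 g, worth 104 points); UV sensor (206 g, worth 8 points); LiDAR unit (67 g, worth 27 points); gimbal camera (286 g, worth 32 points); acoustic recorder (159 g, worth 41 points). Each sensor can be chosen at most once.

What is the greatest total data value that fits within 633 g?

224

Filling by ratio: hyperspectral sensor + particulate counter + multispectral imager + LiDAR unit for 216, with 90 g left unused.
Replace hyperspectral sensor with acoustic recorder: the trade gains 8 net, giving 224 at 579 g.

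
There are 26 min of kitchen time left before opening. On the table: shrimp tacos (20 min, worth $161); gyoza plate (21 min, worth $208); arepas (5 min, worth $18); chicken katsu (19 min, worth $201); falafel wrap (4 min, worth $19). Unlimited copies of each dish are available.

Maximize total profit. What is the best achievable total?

Greedy by ratio would take chicken katsu + falafel wrap: 23 min used, total 220.
The 19 min tied up in chicken katsu is better spent on gyoza plate — total rises to 227 (25 min).

227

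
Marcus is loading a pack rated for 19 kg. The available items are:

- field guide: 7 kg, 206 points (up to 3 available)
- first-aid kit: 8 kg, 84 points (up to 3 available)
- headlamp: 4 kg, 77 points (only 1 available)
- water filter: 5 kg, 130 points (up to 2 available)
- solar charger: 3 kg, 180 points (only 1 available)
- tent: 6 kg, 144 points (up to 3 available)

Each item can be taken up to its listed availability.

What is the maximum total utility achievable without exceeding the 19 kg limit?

593

Greedy by ratio would take 2×field guide + solar charger: 17 kg used, total 592.
Replace field guide with headlamp + water filter: the trade gains 1 net, giving 593 at 19 kg.
Every other selection either busts 19 kg or exceeds an availability limit or fails to beat 593.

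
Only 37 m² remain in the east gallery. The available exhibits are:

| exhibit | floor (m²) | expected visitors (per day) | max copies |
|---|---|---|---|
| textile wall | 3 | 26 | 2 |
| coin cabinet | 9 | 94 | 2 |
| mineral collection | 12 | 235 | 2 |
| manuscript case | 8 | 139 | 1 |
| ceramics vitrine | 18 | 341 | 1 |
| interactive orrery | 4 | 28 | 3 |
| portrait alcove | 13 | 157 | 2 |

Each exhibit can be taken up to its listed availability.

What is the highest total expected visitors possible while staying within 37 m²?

Taking the top-ratio exhibits first gives textile wall + 2×mineral collection + manuscript case for 635 (35 m²).
Dropping textile wall frees 3 m²; slotting in interactive orrery (4 m²) lifts the total to 637 at 36 m².

637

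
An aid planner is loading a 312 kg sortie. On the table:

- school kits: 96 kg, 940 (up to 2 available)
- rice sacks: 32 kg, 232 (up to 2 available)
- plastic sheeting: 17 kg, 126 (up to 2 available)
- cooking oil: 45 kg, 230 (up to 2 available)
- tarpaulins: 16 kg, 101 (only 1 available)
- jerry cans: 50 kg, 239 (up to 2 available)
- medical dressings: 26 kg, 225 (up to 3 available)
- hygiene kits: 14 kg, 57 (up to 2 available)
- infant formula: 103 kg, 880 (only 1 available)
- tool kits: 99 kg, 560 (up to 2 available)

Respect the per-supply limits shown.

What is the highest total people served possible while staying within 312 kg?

2886

Filling by ratio: 2×school kits + 2×plastic sheeting + 3×medical dressings for 2807, with 8 kg left unused.
The 95 kg tied up in plastic sheeting and 3×medical dressings is better spent on infant formula — total rises to 2886 (312 kg).
Nothing else within 312 kg beats 2886.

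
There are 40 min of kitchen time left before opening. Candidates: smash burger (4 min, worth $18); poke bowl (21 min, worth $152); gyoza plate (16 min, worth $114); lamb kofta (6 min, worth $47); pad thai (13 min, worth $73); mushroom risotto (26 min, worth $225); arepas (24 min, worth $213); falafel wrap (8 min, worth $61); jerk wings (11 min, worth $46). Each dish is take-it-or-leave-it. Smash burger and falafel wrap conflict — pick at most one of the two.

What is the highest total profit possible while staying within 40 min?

333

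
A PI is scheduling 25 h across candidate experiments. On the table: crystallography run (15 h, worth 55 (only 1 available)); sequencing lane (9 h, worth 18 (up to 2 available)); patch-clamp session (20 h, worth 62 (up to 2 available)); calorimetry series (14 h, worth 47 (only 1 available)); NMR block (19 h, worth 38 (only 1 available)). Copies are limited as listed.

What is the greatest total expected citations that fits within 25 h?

By expected citations per h: crystallography run 3.67, calorimetry series 3.36, patch-clamp session 3.10 lead.
Crystallography run + sequencing lane uses 24 of the 25 h and totals 73.
The spare 1 h is too small for any remaining experiment, and no exchange beats 73.

73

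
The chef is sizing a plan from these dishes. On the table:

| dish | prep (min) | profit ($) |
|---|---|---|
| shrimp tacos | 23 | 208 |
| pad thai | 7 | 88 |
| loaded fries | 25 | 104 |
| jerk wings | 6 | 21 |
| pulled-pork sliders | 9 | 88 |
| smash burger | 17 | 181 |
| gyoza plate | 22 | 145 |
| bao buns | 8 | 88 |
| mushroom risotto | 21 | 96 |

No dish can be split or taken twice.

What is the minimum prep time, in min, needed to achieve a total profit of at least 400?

Look for the lowest-prep combination reaching 400.
pad thai + pulled-pork sliders + smash burger + bao buns reaches 445 using 41 min.
No combination under 41 min hits 400.

41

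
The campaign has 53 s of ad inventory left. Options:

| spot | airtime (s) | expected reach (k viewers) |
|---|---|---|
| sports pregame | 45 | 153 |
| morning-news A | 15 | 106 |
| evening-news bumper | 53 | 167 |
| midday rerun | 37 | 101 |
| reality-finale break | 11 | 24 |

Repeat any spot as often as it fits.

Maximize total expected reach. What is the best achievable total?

318

By expected reach per s: morning-news A 7.07, sports pregame 3.40, evening-news bumper 3.15, midday rerun 2.73 lead.
The ratio ordering already packs tightly: 3×morning-news A, 45 s, 318.
The spare 8 s is too small for any remaining spot, and no exchange beats 318.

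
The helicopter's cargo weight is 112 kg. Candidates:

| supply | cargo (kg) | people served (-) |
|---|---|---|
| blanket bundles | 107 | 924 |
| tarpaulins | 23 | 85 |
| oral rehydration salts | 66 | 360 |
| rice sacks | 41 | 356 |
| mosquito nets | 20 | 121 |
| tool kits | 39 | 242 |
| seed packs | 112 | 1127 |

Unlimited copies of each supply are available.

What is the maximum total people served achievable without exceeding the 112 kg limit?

Taking seed packs: 112 kg used, 1127 in people served.

1127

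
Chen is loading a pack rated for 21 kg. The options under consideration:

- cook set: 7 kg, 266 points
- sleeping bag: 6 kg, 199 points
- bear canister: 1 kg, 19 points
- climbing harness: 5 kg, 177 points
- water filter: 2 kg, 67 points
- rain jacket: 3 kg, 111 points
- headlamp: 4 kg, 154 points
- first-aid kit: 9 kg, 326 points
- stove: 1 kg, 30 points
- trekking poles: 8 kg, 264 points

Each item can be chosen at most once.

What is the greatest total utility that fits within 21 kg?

776

Greedy by ratio would take cook set + climbing harness + water filter + rain jacket + headlamp: 21 kg used, total 775.
A better packing is cook set + headlamp + first-aid kit + stove: 21 kg, total 776.
No other feasible combination exceeds 776.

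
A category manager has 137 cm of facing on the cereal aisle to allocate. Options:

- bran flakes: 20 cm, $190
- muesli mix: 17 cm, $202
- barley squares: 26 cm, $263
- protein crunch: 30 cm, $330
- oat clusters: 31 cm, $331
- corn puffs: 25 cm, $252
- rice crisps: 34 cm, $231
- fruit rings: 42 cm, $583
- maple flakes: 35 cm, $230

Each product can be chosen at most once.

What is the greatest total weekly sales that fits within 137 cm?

Density check — fruit rings 13.88, muesli mix 11.88, protein crunch 11.00, oat clusters 10.68 are the best per cm.
Greedy by ratio would take muesli mix + protein crunch + oat clusters + fruit rings: 120 cm used, total 1446.
Dropping protein crunch frees 30 cm; slotting in bran flakes + barley squares (46 cm) lifts the total to 1569 at 136 cm.
The closest alternative, bran flakes + muesli mix + barley squares + protein crunch + fruit rings, reaches only 1568.

1569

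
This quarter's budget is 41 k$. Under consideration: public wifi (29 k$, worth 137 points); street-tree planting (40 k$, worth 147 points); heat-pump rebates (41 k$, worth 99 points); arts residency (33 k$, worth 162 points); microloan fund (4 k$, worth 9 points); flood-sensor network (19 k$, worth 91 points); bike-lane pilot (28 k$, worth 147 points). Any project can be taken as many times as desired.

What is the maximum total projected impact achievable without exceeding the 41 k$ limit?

182

Greedy by ratio would take 3×microloan fund + bike-lane pilot: 40 k$ used, total 174.
Dropping 3×microloan fund and bike-lane pilot frees 40 k$; slotting in 2×flood-sensor network (38 k$) lifts the total to 182 at 38 k$.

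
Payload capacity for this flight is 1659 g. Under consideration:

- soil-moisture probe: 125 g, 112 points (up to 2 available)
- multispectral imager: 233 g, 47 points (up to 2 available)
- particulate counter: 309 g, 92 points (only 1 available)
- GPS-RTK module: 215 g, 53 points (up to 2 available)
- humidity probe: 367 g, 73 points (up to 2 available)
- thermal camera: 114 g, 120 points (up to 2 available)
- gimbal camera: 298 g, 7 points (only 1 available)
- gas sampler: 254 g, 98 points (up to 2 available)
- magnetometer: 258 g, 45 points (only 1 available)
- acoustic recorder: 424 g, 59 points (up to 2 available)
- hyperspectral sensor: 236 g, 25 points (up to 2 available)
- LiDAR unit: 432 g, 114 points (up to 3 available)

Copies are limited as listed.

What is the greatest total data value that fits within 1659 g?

By data value per g: thermal camera 1.05, soil-moisture probe 0.90, gas sampler 0.39 lead.
The ratio heuristic lands on 2×soil-moisture probe + particulate counter + GPS-RTK module + 2×thermal camera + 2×gas sampler (805) but leaves 149 g idle.
The 309 g tied up in particulate counter is better spent on LiDAR unit — total rises to 827 (1633 g).
That's the maximum — no swap from here does better than 827.

827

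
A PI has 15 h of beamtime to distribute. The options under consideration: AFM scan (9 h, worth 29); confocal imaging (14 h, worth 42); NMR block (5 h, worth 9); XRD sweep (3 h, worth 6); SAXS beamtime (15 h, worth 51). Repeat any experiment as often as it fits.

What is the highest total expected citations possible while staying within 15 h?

SAXS beamtime uses 15 of the 15 h and totals 51.
No other feasible combination exceeds 51.

51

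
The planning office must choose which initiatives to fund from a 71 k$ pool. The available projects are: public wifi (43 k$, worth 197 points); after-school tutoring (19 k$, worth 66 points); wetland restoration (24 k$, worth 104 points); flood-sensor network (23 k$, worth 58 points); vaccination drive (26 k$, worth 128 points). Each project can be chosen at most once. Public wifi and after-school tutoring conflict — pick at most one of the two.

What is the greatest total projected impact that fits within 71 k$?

Best packing: public wifi + vaccination drive — 69 k$, 325 total.
The closest alternative, public wifi + wetland restoration, reaches only 301.

325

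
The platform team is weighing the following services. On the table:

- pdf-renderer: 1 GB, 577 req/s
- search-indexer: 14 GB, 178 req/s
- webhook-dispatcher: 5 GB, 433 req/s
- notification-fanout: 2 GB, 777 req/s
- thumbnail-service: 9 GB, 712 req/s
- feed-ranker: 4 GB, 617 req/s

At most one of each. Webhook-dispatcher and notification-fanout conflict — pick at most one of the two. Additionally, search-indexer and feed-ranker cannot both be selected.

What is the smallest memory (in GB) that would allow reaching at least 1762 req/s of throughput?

Need the lightest bundle worth ≥ 1762.
pdf-renderer + notification-fanout + feed-ranker reaches 1971 using 7 GB.
No combination under 7 GB hits 1762.

7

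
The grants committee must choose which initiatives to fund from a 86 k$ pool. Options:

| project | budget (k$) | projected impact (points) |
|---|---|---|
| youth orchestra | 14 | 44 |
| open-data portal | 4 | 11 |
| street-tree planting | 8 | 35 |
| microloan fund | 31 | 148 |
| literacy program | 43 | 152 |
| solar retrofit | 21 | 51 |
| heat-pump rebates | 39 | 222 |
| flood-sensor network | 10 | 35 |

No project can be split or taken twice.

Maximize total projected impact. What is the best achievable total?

416

Best packing: open-data portal + street-tree planting + microloan fund + heat-pump rebates — 82 k$, 416 total.
Open-data portal + microloan fund + heat-pump rebates + flood-sensor network (84 k$) also reaches 416 — a tie, but nothing goes higher.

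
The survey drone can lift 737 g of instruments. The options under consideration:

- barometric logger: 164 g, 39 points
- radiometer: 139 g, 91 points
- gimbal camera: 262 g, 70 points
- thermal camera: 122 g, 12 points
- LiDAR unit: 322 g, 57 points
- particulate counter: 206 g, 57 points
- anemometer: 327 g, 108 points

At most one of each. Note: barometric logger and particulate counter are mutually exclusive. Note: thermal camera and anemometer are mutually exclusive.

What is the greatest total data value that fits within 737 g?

269

Taking the top-ratio sensors first gives radiometer + particulate counter + anemometer for 256 (672 g).
Replace particulate counter with gimbal camera: the trade gains 13 net, giving 269 at 728 g.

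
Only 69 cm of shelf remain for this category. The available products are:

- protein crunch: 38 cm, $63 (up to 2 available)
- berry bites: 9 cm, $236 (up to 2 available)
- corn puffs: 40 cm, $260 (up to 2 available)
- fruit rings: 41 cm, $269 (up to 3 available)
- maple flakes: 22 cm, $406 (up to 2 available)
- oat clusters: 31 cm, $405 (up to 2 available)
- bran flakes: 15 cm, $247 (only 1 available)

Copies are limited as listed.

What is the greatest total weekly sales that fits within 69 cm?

Greedy by ratio would take 2×berry bites + 2×maple flakes: 62 cm used, total 1284.
Replace berry bites with bran flakes: the trade gains 11 net, giving 1295 at 68 cm.
The spare 1 cm is too small for any remaining product, and no exchange beats 1295.

1295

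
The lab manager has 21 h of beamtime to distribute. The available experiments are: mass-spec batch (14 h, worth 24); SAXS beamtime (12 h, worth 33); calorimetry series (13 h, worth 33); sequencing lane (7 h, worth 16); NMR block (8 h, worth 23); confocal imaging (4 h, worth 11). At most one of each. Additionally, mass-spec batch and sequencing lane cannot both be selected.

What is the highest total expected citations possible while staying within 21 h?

56

The ratio ordering already packs tightly: SAXS beamtime + NMR block, 20 h, 56.
Calorimetry series + NMR block matches that 56 at 21 h; no feasible combination exceeds it.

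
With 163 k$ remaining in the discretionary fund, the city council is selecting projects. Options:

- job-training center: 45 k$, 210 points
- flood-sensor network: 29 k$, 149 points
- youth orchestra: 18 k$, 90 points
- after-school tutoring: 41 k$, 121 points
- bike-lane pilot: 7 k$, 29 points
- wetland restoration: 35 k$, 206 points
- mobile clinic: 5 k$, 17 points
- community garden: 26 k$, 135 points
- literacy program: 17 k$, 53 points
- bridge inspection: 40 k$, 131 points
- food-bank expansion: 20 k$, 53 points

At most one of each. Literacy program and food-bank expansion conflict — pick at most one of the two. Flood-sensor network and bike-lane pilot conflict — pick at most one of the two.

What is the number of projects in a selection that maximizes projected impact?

6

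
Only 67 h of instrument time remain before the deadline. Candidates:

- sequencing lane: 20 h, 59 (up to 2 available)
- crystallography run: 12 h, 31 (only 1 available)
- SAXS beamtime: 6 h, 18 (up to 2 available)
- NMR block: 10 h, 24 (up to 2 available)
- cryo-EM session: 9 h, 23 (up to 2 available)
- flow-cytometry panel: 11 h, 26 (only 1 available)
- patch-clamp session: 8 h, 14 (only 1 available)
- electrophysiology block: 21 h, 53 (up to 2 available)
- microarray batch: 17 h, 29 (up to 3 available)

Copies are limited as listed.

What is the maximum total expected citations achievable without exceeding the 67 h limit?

190

The ratio heuristic lands on 2×sequencing lane + crystallography run + 2×SAXS beamtime (185) but leaves 3 h idle.
The 6 h tied up in SAXS beamtime is better spent on cryo-EM session — total rises to 190 (67 h).
No other feasible combination exceeds 190.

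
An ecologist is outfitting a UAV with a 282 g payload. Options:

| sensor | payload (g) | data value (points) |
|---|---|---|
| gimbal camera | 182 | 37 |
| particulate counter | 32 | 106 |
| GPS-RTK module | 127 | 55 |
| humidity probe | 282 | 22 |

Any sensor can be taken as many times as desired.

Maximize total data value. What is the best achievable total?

848

By data value per g: particulate counter 3.31, GPS-RTK module 0.43, gimbal camera 0.20, humidity probe 0.08 lead.
Taking 8×particulate counter: 256 g used, 848 in data value.
Every other selection either busts 282 g or fails to beat 848.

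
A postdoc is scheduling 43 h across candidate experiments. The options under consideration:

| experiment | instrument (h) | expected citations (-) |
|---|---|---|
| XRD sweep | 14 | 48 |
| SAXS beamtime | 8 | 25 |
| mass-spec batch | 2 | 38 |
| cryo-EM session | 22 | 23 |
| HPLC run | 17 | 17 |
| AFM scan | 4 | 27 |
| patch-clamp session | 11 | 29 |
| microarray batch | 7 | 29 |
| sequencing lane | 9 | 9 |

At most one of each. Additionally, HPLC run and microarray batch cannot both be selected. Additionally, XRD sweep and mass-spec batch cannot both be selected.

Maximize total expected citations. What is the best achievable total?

157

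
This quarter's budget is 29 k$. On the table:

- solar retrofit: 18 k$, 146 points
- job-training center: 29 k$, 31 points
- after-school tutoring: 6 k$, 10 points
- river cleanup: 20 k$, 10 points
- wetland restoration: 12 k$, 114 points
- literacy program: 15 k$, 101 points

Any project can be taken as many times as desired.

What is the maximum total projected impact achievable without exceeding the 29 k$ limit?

228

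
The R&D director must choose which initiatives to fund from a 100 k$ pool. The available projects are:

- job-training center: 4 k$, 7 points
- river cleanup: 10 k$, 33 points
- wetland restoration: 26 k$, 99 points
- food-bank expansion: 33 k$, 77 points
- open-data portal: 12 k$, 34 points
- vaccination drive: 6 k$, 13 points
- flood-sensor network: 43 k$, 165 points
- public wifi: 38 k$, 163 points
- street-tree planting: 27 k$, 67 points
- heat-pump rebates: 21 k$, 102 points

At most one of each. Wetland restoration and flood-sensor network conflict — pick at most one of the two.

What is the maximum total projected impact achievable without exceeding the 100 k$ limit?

404

Taking job-training center + river cleanup + wetland restoration + public wifi + heat-pump rebates: 99 k$ used, 404 in projected impact.
That's the maximum — no feasible swap from here does better than 404.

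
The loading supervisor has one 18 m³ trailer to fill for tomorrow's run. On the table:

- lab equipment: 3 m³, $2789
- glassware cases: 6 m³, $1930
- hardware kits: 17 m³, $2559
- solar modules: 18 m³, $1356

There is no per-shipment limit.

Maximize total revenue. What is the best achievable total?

Density check — lab equipment 929.67, glassware cases 321.67, hardware kits 150.53, solar modules 75.33 are the best per m³.
6×lab equipment uses 18 of the 18 m³ and totals 16734.
No other feasible combination exceeds 16734.

16734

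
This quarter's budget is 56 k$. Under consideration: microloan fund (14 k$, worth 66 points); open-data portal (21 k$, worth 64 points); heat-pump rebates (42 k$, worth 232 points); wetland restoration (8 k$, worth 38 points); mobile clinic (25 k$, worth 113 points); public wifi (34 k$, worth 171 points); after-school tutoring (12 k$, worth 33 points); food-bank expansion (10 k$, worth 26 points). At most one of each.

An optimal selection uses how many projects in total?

2

Best achievable projected impact is 298.
For example microloan fund + heat-pump rebates achieves it, using 56 k$.
Every optimal selection uses 2 projects.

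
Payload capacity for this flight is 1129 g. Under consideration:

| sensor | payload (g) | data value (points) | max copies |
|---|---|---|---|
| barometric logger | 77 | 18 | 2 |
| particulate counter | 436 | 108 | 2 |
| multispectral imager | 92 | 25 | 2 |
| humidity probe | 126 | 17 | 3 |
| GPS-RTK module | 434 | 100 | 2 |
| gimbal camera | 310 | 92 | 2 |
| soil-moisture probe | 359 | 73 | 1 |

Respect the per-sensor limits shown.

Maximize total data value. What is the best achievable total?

292

By data value per g: gimbal camera 0.30, multispectral imager 0.27, particulate counter 0.25, barometric logger 0.23 lead.
Taking the top-ratio sensors first gives 2×barometric logger + 2×multispectral imager + humidity probe + 2×gimbal camera for 287 (1084 g).
Replace 2×barometric logger and 2×multispectral imager and humidity probe with particulate counter: the trade gains 5 net, giving 292 at 1056 g.
The spare 73 g is too small for any remaining sensor, and no exchange beats 292.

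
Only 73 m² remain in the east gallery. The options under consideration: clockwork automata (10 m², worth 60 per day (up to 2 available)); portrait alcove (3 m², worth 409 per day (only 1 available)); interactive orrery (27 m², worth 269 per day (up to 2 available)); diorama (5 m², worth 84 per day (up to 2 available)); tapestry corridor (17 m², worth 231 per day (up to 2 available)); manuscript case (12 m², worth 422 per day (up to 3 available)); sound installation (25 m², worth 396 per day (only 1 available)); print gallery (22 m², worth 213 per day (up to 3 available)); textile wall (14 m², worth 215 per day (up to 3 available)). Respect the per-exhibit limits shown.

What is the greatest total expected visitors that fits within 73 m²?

Taking the top-ratio exhibits first gives clockwork automata + portrait alcove + 2×diorama + 3×manuscript case + textile wall for 2118 (73 m²).
The 15 m² tied up in clockwork automata and diorama is better spent on textile wall — total rises to 2189 (72 m²).
Nothing else within 73 m² beats 2189.

2189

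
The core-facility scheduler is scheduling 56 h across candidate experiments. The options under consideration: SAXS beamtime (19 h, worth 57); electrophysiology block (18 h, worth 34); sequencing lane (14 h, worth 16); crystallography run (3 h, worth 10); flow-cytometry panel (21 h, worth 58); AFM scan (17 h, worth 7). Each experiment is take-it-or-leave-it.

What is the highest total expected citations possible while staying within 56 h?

131

Greedy by ratio would take SAXS beamtime + crystallography run + flow-cytometry panel: 43 h used, total 125.
The 3 h tied up in crystallography run is better spent on sequencing lane — total rises to 131 (54 h).
An exhaustive check of the 64 subsets confirms 131.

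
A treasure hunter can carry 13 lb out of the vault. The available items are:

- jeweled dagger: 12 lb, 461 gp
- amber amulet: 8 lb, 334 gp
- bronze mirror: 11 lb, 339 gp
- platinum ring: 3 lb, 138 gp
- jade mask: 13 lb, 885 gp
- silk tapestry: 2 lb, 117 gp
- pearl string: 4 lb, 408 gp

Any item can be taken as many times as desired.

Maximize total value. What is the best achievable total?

Best packing: 3×pearl string — 12 lb, 1224 total.
Every other selection either busts 13 lb or fails to beat 1224.

1224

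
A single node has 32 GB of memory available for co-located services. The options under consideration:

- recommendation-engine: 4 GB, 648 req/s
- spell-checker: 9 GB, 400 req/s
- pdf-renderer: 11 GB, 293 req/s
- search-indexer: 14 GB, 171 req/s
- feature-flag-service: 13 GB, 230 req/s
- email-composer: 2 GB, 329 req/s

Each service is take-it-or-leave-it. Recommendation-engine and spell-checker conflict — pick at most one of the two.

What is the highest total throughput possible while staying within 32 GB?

By throughput per GB: email-composer 164.50, recommendation-engine 162.00, spell-checker 44.44, pdf-renderer 26.64 lead.
Best packing: recommendation-engine + pdf-renderer + feature-flag-service + email-composer — 30 GB, 1500 total.
Runner-up recommendation-engine + pdf-renderer + search-indexer + email-composer tops out at 1441.

1500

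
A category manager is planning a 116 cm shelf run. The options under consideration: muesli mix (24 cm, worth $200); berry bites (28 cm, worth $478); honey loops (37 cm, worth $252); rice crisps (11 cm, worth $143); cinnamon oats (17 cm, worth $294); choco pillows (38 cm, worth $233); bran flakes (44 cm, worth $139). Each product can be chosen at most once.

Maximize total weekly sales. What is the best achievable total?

1224

Ranking by ratio (weekly sales/cm): cinnamon oats 17.29, berry bites 17.07, rice crisps 13.00, muesli mix 8.33.
The ratio heuristic lands on muesli mix + berry bites + rice crisps + cinnamon oats (1115) but leaves 36 cm idle.
Dropping rice crisps frees 11 cm; slotting in honey loops (37 cm) lifts the total to 1224 at 106 cm.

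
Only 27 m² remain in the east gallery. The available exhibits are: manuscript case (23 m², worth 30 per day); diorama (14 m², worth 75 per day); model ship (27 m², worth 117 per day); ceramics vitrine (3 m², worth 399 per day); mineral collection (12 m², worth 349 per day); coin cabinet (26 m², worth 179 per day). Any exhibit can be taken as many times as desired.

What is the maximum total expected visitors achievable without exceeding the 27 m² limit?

Density check — ceramics vitrine 133.00, mineral collection 29.08, coin cabinet 6.88, diorama 5.36 are the best per m².
Taking 9×ceramics vitrine: 27 m² used, 3591 in expected visitors.

3591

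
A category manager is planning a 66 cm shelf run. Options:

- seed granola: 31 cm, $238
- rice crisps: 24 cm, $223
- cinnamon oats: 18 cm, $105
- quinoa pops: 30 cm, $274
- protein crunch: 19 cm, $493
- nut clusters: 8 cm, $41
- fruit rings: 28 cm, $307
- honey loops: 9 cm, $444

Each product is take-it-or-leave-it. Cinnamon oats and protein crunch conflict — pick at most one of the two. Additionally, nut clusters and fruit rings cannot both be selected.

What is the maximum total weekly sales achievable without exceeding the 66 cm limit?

1252

Best packing: quinoa pops + protein crunch + nut clusters + honey loops — 66 cm, 1252 total.
Every other selection either busts 66 cm or breaks a pairing rule or fails to beat 1252.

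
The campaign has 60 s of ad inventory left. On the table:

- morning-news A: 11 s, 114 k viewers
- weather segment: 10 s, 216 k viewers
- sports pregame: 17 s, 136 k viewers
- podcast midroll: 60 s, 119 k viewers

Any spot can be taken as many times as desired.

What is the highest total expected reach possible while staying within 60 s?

1296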